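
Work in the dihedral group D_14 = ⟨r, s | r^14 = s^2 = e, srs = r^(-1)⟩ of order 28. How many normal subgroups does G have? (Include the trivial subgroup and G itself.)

G has 28 subgroups. Checking conjugation-invariance by order — order 1: 1/1 normal; order 2: 1/15 normal; order 4: 0/7 normal; order 7: 1/1 normal; order 14: 3/3 normal; order 28: 1/1 normal.
Total normal subgroups: 7.

7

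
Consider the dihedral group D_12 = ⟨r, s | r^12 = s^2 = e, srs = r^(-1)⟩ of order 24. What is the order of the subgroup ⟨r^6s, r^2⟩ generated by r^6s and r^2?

|⟨r^6s⟩| = 2 and |⟨r^2⟩| = 6, so |H| is a multiple of lcm(2, 6) = 6 and divides |G| = 24.
Closing under the operation: H = {e, r^2, r^4, r^6, r^8, r^10, s, r^2s, r^4s, r^6s, r^8s, r^10s}, so |H| = 12.

12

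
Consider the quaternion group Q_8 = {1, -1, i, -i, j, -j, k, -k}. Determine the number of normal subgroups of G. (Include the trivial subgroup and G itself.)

6

G has 6 subgroups. Checking conjugation-invariance by order — order 1: 1/1 normal; order 2: 1/1 normal; order 4: 3/3 normal; order 8: 1/1 normal.
Total normal subgroups: 6.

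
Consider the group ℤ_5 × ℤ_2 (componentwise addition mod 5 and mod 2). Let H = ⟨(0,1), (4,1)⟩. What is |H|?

|⟨(0,1)⟩| = 2 and |⟨(4,1)⟩| = 10, so |H| is a multiple of lcm(2, 10) = 10 and divides |G| = 10.
Closing {(0,1), (4,1)} under the group operation gives all of G, so |H| = 10.

10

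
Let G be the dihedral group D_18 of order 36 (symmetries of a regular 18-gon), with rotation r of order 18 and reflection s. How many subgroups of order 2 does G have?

|G| = 36 and 2 | 36, so subgroups of order 2 are possible by Lagrange.
The subgroups of order 2 are: {e, r^10s}; {e, r^11s}; {e, r^12s}; {e, r^13s}; … (19 in all).
So G has 19 subgroups of order 2.

19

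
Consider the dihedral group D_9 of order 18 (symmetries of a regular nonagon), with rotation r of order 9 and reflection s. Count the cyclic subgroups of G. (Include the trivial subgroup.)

12

Each element a generates a cyclic subgroup ⟨a⟩; distinct elements may generate the same one (a cyclic group of order d has φ(d) generators).
Cyclic subgroups by order — order 1: 1; order 2: 9; order 3: 1; order 9: 1.
Total: 12.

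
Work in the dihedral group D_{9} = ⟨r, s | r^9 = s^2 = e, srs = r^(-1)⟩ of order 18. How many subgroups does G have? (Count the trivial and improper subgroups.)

16

|G| = 18, so by Lagrange every subgroup order divides 18. Divisors: 1, 2, 3, 6, 9, 18.
Subgroups by order — order 1: 1; order 2: 9; order 3: 1; order 6: 3; order 9: 1; order 18: 1.
Total: 1 + 9 + 1 + 3 + 1 + 1 = 16.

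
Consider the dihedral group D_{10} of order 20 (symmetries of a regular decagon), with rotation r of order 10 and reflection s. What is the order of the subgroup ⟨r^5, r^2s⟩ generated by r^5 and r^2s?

|⟨r^5⟩| = 2 and |⟨r^2s⟩| = 2, so |H| is a multiple of lcm(2, 2) = 2 and divides |G| = 20.
Closing under the operation: H = {e, r^5, r^2s, r^7s}, so |H| = 4.

4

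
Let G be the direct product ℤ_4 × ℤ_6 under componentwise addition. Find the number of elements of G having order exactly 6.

An element (a,b) has order lcm(ord(a), ord(b)); count pairs with lcm equal to 6.
Enumerating gives 6 such elements.

6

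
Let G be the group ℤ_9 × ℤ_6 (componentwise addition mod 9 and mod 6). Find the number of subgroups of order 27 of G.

1

|G| = 54 and 27 | 54, so subgroups of order 27 are possible by Lagrange.
The subgroups of order 27 are: {(0,0), (0,2), (0,4), (1,0), (1,2), (1,4), (2,0), (2,2), (2,4), (3,0), (3,2), (3,4), (4,0), (4,2), (4,4), (5,0), (5,2), (5,4), (6,0), (6,2), (6,4), (7,0), (7,2), (7,4), (8,0), (8,2), (8,4)}.
So G has 1 subgroup of order 27.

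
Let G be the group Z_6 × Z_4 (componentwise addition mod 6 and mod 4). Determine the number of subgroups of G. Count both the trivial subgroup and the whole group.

16

|G| = 24, so by Lagrange every subgroup order divides 24. Divisors: 1, 2, 3, 4, 6, 8, 12, 24.
Subgroups by order — order 1: 1; order 2: 3; order 3: 1; order 4: 3; order 6: 3; order 8: 1; order 12: 3; order 24: 1.
Total: 1 + 3 + 1 + 3 + 3 + 1 + 3 + 1 = 16.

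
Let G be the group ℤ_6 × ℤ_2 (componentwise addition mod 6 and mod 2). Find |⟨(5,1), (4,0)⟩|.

6

|⟨(5,1)⟩| = 6 and |⟨(4,0)⟩| = 3, so |H| is a multiple of lcm(6, 3) = 6 and divides |G| = 12.
Closing under the operation: H = {(0,0), (1,1), (2,0), (3,1), (4,0), (5,1)}, so |H| = 6.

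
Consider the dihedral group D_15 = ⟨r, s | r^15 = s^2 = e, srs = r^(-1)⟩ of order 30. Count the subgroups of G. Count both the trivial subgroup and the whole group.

28

|G| = 30, so by Lagrange every subgroup order divides 30. Divisors: 1, 2, 3, 5, 6, 10, 15, 30.
Subgroups by order — order 1: 1; order 2: 15; order 3: 1; order 5: 1; order 6: 5; order 10: 3; order 15: 1; order 30: 1.
Total: 1 + 15 + 1 + 1 + 5 + 3 + 1 + 1 = 28.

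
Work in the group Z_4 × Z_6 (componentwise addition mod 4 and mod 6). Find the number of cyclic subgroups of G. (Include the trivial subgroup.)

12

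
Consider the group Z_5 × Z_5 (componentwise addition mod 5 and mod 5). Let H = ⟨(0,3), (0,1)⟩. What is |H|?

5

|⟨(0,3)⟩| = 5 and |⟨(0,1)⟩| = 5, so |H| is a multiple of lcm(5, 5) = 5 and divides |G| = 25.
Closing under the operation: H = {(0,0), (0,1), (0,2), (0,3), (0,4)}, so |H| = 5.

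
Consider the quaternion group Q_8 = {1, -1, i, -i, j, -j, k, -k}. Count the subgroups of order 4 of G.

3

|G| = 8 and 4 | 8, so subgroups of order 4 are possible by Lagrange.
The subgroups of order 4 are: {1, -1, i, -i}; {1, -1, j, -j}; {1, -1, k, -k}.
So G has 3 subgroups of order 4.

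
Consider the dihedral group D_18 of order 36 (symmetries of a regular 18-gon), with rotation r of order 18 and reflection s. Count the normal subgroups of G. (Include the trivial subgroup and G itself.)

G has 45 subgroups. Checking conjugation-invariance by order — order 1: 1/1 normal; order 2: 1/19 normal; order 3: 1/1 normal; order 4: 0/9 normal; order 6: 1/7 normal; order 9: 1/1 normal; order 12: 0/3 normal; order 18: 3/3 normal; order 36: 1/1 normal.
Total normal subgroups: 9.

9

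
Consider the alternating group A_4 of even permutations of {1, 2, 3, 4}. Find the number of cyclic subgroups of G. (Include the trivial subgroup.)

Group the elements of G by the cyclic subgroup they generate; each cyclic subgroup of order d accounts for φ(d) elements.
Cyclic subgroups by order — order 1: 1; order 2: 3; order 3: 4.
Total: 8.

8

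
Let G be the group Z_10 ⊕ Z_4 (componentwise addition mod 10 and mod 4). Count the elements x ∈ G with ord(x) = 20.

An element (a,b) has order lcm(ord(a), ord(b)); count pairs with lcm equal to 20.
Enumerating gives 16 such elements.

16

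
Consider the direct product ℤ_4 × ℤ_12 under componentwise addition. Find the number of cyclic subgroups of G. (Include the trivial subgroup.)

20

Each element a generates a cyclic subgroup ⟨a⟩; distinct elements may generate the same one (a cyclic group of order d has φ(d) generators).
Cyclic subgroups by order — order 1: 1; order 2: 3; order 3: 1; order 4: 6; order 6: 3; order 12: 6.
Total: 20.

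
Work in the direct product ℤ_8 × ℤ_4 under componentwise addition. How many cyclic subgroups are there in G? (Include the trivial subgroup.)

14

A cyclic subgroup of order d is generated by each of its φ(d) elements of order d, so the cyclic subgroups of order d number (#elements of order d)/φ(d).
Cyclic subgroups by order — order 1: 1; order 2: 3; order 4: 6; order 8: 4.
Total: 14.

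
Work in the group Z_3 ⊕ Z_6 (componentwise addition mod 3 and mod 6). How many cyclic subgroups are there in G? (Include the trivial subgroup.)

A cyclic subgroup of order d is generated by each of its φ(d) elements of order d, so the cyclic subgroups of order d number (#elements of order d)/φ(d).
Cyclic subgroups by order — order 1: 1; order 2: 1; order 3: 4; order 6: 4.
Total: 10.

10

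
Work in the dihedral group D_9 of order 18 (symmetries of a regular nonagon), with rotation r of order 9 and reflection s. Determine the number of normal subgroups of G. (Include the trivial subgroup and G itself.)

4

G has 16 subgroups. Checking conjugation-invariance by order — order 1: 1/1 normal; order 2: 0/9 normal; order 3: 1/1 normal; order 6: 0/3 normal; order 9: 1/1 normal; order 18: 1/1 normal.
Total normal subgroups: 4.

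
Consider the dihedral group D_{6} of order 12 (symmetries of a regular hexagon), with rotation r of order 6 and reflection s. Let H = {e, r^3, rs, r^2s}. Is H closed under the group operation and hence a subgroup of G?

Closure fails: rs · r^2s = r^5 ∉ H. So H is not a subgroup.

No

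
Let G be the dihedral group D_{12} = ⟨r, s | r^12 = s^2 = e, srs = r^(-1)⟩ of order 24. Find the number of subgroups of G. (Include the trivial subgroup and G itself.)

34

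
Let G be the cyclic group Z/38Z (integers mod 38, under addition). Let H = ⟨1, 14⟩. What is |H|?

|⟨1⟩| = 38 and |⟨14⟩| = 19, so |H| is a multiple of lcm(38, 19) = 38 and divides |G| = 38.
Closing {1, 14} under the group operation gives all of G, so |H| = 38.

38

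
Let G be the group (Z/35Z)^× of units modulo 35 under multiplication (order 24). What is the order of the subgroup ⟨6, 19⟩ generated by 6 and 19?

|⟨6⟩| = 2 and |⟨19⟩| = 6, so |H| is a multiple of lcm(2, 6) = 6 and divides |G| = 24.
Closing under the operation: H = {1, 4, 6, 9, 11, 16, 19, 24, 26, 29, 31, 34}, so |H| = 12.

12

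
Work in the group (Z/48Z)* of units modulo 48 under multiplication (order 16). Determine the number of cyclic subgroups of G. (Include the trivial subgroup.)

12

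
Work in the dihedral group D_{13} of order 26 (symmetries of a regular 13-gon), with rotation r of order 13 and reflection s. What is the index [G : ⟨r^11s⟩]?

13

|⟨r^11s⟩| = 2 and |G| = 26.
By Lagrange, [G : H] = |G|/|H| = 26/2 = 13.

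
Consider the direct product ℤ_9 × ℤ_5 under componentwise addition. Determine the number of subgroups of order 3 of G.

1

|G| = 45 and 3 | 45, so subgroups of order 3 are possible by Lagrange.
The subgroups of order 3 are: {(0,0), (3,0), (6,0)}.
So G has 1 subgroup of order 3.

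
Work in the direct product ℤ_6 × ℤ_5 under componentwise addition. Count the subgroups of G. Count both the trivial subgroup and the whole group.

|G| = 30, so by Lagrange every subgroup order divides 30. Divisors: 1, 2, 3, 5, 6, 10, 15, 30.
Subgroups by order — order 1: 1; order 2: 1; order 3: 1; order 5: 1; order 6: 1; order 10: 1; order 15: 1; order 30: 1.
Total: 1 + 1 + 1 + 1 + 1 + 1 + 1 + 1 = 8.

8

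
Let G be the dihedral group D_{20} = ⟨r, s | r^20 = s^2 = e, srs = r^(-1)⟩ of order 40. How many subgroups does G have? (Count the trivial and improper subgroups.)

|G| = 40, so by Lagrange every subgroup order divides 40. Divisors: 1, 2, 4, 5, 8, 10, 20, 40.
Subgroups by order — order 1: 1; order 2: 21; order 4: 11; order 5: 1; order 8: 5; order 10: 5; order 20: 3; order 40: 1.
Total: 1 + 21 + 11 + 1 + 5 + 5 + 3 + 1 = 48.

48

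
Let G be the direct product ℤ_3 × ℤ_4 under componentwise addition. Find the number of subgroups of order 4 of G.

|G| = 12 and 4 | 12, so subgroups of order 4 are possible by Lagrange.
The subgroups of order 4 are: {(0,0), (0,1), (0,2), (0,3)}.
So G has 1 subgroup of order 4.

1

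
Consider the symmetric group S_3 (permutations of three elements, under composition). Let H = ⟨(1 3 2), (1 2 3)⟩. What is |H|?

3

|⟨(1 3 2)⟩| = 3 and |⟨(1 2 3)⟩| = 3, so |H| is a multiple of lcm(3, 3) = 3 and divides |G| = 6.
Closing under the operation: H = {e, (1 2 3), (1 3 2)}, so |H| = 3.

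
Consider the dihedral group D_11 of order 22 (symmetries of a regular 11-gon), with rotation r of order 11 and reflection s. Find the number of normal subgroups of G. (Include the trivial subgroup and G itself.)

G has 14 subgroups. Checking conjugation-invariance by order — order 1: 1/1 normal; order 2: 0/11 normal; order 11: 1/1 normal; order 22: 1/1 normal.
Total normal subgroups: 3.

3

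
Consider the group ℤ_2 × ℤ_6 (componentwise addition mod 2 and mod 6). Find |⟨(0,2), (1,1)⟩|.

6

|⟨(0,2)⟩| = 3 and |⟨(1,1)⟩| = 6, so |H| is a multiple of lcm(3, 6) = 6 and divides |G| = 12.
Closing under the operation: H = {(0,0), (0,2), (0,4), (1,1), (1,3), (1,5)}, so |H| = 6.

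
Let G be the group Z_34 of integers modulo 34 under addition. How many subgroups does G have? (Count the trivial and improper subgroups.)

4

A cyclic group of order 34 has exactly one subgroup for each divisor of 34.
Divisors of 34: 1, 2, 17, 34.
So Z_34 has 4 subgroups.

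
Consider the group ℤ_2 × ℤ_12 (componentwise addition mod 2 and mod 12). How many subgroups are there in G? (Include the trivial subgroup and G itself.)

16

|G| = 24, so by Lagrange every subgroup order divides 24. Divisors: 1, 2, 3, 4, 6, 8, 12, 24.
Subgroups by order — order 1: 1; order 2: 3; order 3: 1; order 4: 3; order 6: 3; order 8: 1; order 12: 3; order 24: 1.
Total: 1 + 3 + 1 + 3 + 3 + 1 + 3 + 1 = 16.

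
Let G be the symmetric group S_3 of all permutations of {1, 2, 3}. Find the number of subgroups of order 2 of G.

|G| = 6 and 2 | 6, so subgroups of order 2 are possible by Lagrange.
The subgroups of order 2 are: {e, (1 2)}; {e, (1 3)}; {e, (2 3)}.
So G has 3 subgroups of order 2.

3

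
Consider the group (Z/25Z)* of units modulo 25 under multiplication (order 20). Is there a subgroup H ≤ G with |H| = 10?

Yes

10 | 20. A subgroup of order 10 is {1, 4, 6, 9, 11, 14, 16, 19, 21, 24}.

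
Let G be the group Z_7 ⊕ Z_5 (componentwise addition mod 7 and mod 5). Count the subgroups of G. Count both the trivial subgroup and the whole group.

|G| = 35, so by Lagrange every subgroup order divides 35. Divisors: 1, 5, 7, 35.
Subgroups by order — order 1: 1; order 5: 1; order 7: 1; order 35: 1.
Total: 1 + 1 + 1 + 1 = 4.

4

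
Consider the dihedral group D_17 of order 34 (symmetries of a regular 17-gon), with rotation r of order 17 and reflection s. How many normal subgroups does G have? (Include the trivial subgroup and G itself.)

3

G has 20 subgroups. Checking conjugation-invariance by order — order 1: 1/1 normal; order 2: 0/17 normal; order 17: 1/1 normal; order 34: 1/1 normal.
Total normal subgroups: 3.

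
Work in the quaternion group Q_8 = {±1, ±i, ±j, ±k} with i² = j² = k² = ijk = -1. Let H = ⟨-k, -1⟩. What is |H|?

|⟨-k⟩| = 4 and |⟨-1⟩| = 2, so |H| is a multiple of lcm(4, 2) = 4 and divides |G| = 8.
Closing under the operation: H = {1, -1, k, -k}, so |H| = 4.

4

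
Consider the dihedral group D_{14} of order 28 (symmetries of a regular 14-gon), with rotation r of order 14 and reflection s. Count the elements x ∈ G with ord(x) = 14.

The elements of order 14 are: r, r^3, r^5, r^9, r^11, r^13.
That's 6.

6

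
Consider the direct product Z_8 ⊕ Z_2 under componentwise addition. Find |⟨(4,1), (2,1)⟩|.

|⟨(4,1)⟩| = 2 and |⟨(2,1)⟩| = 4, so |H| is a multiple of lcm(2, 4) = 4 and divides |G| = 16.
Closing under the operation: H = {(0,0), (0,1), (2,0), (2,1), (4,0), (4,1), (6,0), (6,1)}, so |H| = 8.

8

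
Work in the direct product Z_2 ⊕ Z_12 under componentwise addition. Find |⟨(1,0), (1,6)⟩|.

4

|⟨(1,0)⟩| = 2 and |⟨(1,6)⟩| = 2, so |H| is a multiple of lcm(2, 2) = 2 and divides |G| = 24.
Closing under the operation: H = {(0,0), (0,6), (1,0), (1,6)}, so |H| = 4.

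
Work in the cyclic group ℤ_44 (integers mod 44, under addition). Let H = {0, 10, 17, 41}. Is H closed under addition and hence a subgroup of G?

41 ∈ H but its inverse 3 ∉ H, so H is not a subgroup.

No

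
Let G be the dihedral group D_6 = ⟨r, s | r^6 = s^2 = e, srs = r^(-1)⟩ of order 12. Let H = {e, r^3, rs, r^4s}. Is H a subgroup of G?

Yes

|H| = 4 divides |G| = 12, consistent with Lagrange.
H contains the identity, every element's inverse is in H, and H is closed under ·: it is a subgroup.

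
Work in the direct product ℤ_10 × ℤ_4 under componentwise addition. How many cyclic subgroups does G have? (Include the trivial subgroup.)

A cyclic subgroup of order d is generated by each of its φ(d) elements of order d, so the cyclic subgroups of order d number (#elements of order d)/φ(d).
Cyclic subgroups by order — order 1: 1; order 2: 3; order 4: 2; order 5: 1; order 10: 3; order 20: 2.
Total: 12.

12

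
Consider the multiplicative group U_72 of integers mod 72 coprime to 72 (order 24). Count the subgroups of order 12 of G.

7

|G| = 24 and 12 | 24, so subgroups of order 12 are possible by Lagrange.
The subgroups of order 12 are: {1, 11, 13, 23, 25, 35, 37, 47, 49, 59, 61, 71}; {1, 11, 17, 19, 25, 35, 41, 43, 49, 59, 65, 67}; {1, 5, 7, 11, 25, 29, 31, 35, 49, 53, 55, 59}; {1, 5, 13, 17, 25, 29, 37, 41, 49, 53, 61, 65}; … (7 in all).
So G has 7 subgroups of order 12.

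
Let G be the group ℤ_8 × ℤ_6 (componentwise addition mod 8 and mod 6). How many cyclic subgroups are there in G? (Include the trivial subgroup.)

16

Group the elements of G by the cyclic subgroup they generate; each cyclic subgroup of order d accounts for φ(d) elements.
Cyclic subgroups by order — order 1: 1; order 2: 3; order 3: 1; order 4: 2; order 6: 3; order 8: 2; order 12: 2; order 24: 2.
Total: 16.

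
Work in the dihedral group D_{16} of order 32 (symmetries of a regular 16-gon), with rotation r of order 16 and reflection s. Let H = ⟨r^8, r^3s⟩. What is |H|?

|⟨r^8⟩| = 2 and |⟨r^3s⟩| = 2, so |H| is a multiple of lcm(2, 2) = 2 and divides |G| = 32.
Closing under the operation: H = {e, r^8, r^3s, r^11s}, so |H| = 4.

4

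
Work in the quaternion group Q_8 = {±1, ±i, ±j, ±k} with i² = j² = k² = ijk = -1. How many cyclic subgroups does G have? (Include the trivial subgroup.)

5

Each element a generates a cyclic subgroup ⟨a⟩; distinct elements may generate the same one (a cyclic group of order d has φ(d) generators).
Cyclic subgroups by order — order 1: 1; order 2: 1; order 4: 3.
Total: 5.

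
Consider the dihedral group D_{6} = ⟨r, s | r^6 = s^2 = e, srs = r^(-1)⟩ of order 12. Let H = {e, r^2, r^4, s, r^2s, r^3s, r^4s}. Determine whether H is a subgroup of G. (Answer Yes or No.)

|H| = 7 does not divide |G| = 12, so by Lagrange H is not a subgroup.

No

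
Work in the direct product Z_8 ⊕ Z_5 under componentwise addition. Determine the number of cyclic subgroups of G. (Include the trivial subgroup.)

Each element a generates a cyclic subgroup ⟨a⟩; distinct elements may generate the same one (a cyclic group of order d has φ(d) generators).
Cyclic subgroups by order — order 1: 1; order 2: 1; order 4: 1; order 5: 1; order 8: 1; order 10: 1; order 20: 1; order 40: 1.
Total: 8.

8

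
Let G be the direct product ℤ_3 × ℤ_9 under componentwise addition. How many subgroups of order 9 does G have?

4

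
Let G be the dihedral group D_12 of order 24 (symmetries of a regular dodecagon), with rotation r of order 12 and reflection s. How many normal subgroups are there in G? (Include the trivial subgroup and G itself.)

G has 34 subgroups. Checking conjugation-invariance by order — order 1: 1/1 normal; order 2: 1/13 normal; order 3: 1/1 normal; order 4: 1/7 normal; order 6: 1/5 normal; order 8: 0/3 normal; order 12: 3/3 normal; order 24: 1/1 normal.
Total normal subgroups: 9.

9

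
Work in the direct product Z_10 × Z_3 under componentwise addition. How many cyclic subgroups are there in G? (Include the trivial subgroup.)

Each element a generates a cyclic subgroup ⟨a⟩; distinct elements may generate the same one (a cyclic group of order d has φ(d) generators).
Cyclic subgroups by order — order 1: 1; order 2: 1; order 3: 1; order 5: 1; order 6: 1; order 10: 1; order 15: 1; order 30: 1.
Total: 8.

8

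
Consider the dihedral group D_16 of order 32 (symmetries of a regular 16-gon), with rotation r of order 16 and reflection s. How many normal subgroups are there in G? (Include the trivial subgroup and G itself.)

G has 36 subgroups. Checking conjugation-invariance by order — order 1: 1/1 normal; order 2: 1/17 normal; order 4: 1/9 normal; order 8: 1/5 normal; order 16: 3/3 normal; order 32: 1/1 normal.
Total normal subgroups: 8.

8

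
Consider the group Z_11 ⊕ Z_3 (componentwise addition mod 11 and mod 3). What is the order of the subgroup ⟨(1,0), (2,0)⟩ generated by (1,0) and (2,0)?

|⟨(1,0)⟩| = 11 and |⟨(2,0)⟩| = 11, so |H| is a multiple of lcm(11, 11) = 11 and divides |G| = 33.
Closing under the operation: H = {(0,0), (1,0), (2,0), (3,0), (4,0), (5,0), (6,0), (7,0), (8,0), (9,0), (10,0)}, so |H| = 11.

11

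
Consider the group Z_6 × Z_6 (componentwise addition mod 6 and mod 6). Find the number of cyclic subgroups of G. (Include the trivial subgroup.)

20

Group the elements of G by the cyclic subgroup they generate; each cyclic subgroup of order d accounts for φ(d) elements.
Cyclic subgroups by order — order 1: 1; order 2: 3; order 3: 4; order 6: 12.
Total: 20.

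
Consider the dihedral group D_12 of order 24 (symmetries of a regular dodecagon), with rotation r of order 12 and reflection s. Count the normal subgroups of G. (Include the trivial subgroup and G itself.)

9

G has 34 subgroups. Checking conjugation-invariance by order — order 1: 1/1 normal; order 2: 1/13 normal; order 3: 1/1 normal; order 4: 1/7 normal; order 6: 1/5 normal; order 8: 0/3 normal; order 12: 3/3 normal; order 24: 1/1 normal.
Total normal subgroups: 9.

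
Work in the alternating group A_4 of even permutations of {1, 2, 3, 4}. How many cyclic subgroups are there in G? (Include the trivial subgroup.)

A cyclic subgroup of order d is generated by each of its φ(d) elements of order d, so the cyclic subgroups of order d number (#elements of order d)/φ(d).
Cyclic subgroups by order — order 1: 1; order 2: 3; order 3: 4.
Total: 8.

8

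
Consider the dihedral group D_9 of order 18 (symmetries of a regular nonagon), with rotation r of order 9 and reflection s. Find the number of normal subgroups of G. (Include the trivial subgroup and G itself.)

4

G has 16 subgroups. Checking conjugation-invariance by order — order 1: 1/1 normal; order 2: 0/9 normal; order 3: 1/1 normal; order 6: 0/3 normal; order 9: 1/1 normal; order 18: 1/1 normal.
Total normal subgroups: 4.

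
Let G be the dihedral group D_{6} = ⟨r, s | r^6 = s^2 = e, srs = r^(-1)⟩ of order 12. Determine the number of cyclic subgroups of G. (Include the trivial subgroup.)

10

Group the elements of G by the cyclic subgroup they generate; each cyclic subgroup of order d accounts for φ(d) elements.
Cyclic subgroups by order — order 1: 1; order 2: 7; order 3: 1; order 6: 1.
Total: 10.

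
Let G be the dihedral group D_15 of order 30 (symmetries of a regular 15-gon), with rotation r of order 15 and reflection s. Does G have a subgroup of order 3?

Yes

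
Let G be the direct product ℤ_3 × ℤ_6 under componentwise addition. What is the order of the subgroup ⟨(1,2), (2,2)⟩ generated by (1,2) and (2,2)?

|⟨(1,2)⟩| = 3 and |⟨(2,2)⟩| = 3, so |H| is a multiple of lcm(3, 3) = 3 and divides |G| = 18.
Closing under the operation: H = {(0,0), (0,2), (0,4), (1,0), (1,2), (1,4), (2,0), (2,2), (2,4)}, so |H| = 9.

9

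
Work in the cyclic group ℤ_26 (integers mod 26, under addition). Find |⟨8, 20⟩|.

13

|⟨8⟩| = 13 and |⟨20⟩| = 13, so |H| is a multiple of lcm(13, 13) = 13 and divides |G| = 26.
Closing under the operation: H = {0, 2, 4, 6, 8, 10, 12, 14, 16, 18, 20, 22, 24}, so |H| = 13.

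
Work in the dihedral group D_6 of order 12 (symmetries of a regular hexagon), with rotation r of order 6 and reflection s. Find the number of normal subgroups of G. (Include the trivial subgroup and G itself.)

7

G has 16 subgroups. Checking conjugation-invariance by order — order 1: 1/1 normal; order 2: 1/7 normal; order 3: 1/1 normal; order 4: 0/3 normal; order 6: 3/3 normal; order 12: 1/1 normal.
Total normal subgroups: 7.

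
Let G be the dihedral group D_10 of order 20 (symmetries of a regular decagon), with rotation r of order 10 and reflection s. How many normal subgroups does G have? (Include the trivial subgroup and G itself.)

7

G has 22 subgroups. Checking conjugation-invariance by order — order 1: 1/1 normal; order 2: 1/11 normal; order 4: 0/5 normal; order 5: 1/1 normal; order 10: 3/3 normal; order 20: 1/1 normal.
Total normal subgroups: 7.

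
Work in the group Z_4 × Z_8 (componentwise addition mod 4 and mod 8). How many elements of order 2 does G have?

An element (a,b) has order lcm(ord(a), ord(b)); count pairs with lcm equal to 2.
Enumerating gives 3 such elements.

3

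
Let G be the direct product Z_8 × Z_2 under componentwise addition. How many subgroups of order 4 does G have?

3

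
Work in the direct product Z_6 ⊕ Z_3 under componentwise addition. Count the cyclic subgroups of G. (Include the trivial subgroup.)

10

A cyclic subgroup of order d is generated by each of its φ(d) elements of order d, so the cyclic subgroups of order d number (#elements of order d)/φ(d).
Cyclic subgroups by order — order 1: 1; order 2: 1; order 3: 4; order 6: 4.
Total: 10.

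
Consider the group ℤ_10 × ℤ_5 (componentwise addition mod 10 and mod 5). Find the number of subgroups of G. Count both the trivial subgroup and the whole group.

16

|G| = 50, so by Lagrange every subgroup order divides 50. Divisors: 1, 2, 5, 10, 25, 50.
Subgroups by order — order 1: 1; order 2: 1; order 5: 6; order 10: 6; order 25: 1; order 50: 1.
Total: 1 + 1 + 6 + 6 + 1 + 1 = 16.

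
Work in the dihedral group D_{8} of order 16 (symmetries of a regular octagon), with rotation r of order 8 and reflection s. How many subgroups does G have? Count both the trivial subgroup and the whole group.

19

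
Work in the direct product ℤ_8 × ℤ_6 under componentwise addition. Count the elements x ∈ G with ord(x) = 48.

0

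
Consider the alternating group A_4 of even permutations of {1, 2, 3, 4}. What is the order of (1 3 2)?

Computing powers of (1 3 2): the smallest k with ((1 3 2))^k = e is k = 3.

3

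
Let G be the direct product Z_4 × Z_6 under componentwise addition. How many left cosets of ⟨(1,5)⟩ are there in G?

2

|⟨(1,5)⟩| = 12 and |G| = 24.
By Lagrange, [G : H] = |G|/|H| = 24/12 = 2.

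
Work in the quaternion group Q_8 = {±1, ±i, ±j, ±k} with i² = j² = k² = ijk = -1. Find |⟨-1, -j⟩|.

|⟨-1⟩| = 2 and |⟨-j⟩| = 4, so |H| is a multiple of lcm(2, 4) = 4 and divides |G| = 8.
Closing under the operation: H = {1, -1, j, -j}, so |H| = 4.

4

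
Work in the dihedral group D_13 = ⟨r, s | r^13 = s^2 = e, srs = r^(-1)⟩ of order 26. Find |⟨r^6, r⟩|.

|⟨r^6⟩| = 13 and |⟨r⟩| = 13, so |H| is a multiple of lcm(13, 13) = 13 and divides |G| = 26.
Closing under the operation: H = {e, r, r^2, r^3, r^4, r^5, r^6, r^7, r^8, r^9, r^10, r^11, r^12}, so |H| = 13.

13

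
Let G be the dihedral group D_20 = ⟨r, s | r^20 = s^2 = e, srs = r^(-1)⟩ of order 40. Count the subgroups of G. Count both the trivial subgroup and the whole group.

|G| = 40, so by Lagrange every subgroup order divides 40. Divisors: 1, 2, 4, 5, 8, 10, 20, 40.
Subgroups by order — order 1: 1; order 2: 21; order 4: 11; order 5: 1; order 8: 5; order 10: 5; order 20: 3; order 40: 1.
Total: 1 + 21 + 11 + 1 + 5 + 5 + 3 + 1 = 48.

48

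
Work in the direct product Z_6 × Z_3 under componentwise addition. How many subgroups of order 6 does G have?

4

|G| = 18 and 6 | 18, so subgroups of order 6 are possible by Lagrange.
The subgroups of order 6 are: {(0,0), (0,1), (0,2), (3,0), (3,1), (3,2)}; {(0,0), (1,0), (2,0), (3,0), (4,0), (5,0)}; {(0,0), (1,1), (2,2), (3,0), (4,1), (5,2)}; {(0,0), (1,2), (2,1), (3,0), (4,2), (5,1)}.
So G has 4 subgroups of order 6.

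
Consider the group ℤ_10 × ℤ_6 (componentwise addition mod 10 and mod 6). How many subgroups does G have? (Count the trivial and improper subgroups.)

20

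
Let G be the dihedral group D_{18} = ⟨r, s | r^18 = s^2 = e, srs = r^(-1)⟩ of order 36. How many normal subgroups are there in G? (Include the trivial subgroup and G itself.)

9

G has 45 subgroups. Checking conjugation-invariance by order — order 1: 1/1 normal; order 2: 1/19 normal; order 3: 1/1 normal; order 4: 0/9 normal; order 6: 1/7 normal; order 9: 1/1 normal; order 12: 0/3 normal; order 18: 3/3 normal; order 36: 1/1 normal.
Total normal subgroups: 9.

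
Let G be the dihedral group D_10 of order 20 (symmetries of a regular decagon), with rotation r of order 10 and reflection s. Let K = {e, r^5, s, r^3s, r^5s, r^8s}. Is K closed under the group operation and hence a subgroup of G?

No

|K| = 6 does not divide |G| = 20, so by Lagrange K is not a subgroup.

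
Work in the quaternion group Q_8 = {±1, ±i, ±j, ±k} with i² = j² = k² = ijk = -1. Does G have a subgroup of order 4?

4 | 8. A subgroup of order 4 is {1, -1, i, -i}.

Yes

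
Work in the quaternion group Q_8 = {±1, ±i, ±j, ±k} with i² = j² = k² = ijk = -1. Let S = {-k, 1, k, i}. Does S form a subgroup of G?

i ∈ S but its inverse -i ∉ S, so S is not a subgroup.

No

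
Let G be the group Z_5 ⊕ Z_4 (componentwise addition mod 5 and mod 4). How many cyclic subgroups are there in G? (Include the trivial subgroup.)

6

Each element a generates a cyclic subgroup ⟨a⟩; distinct elements may generate the same one (a cyclic group of order d has φ(d) generators).
Cyclic subgroups by order — order 1: 1; order 2: 1; order 4: 1; order 5: 1; order 10: 1; order 20: 1.
Total: 6.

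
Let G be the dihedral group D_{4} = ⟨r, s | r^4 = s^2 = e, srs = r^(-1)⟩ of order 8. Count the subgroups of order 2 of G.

5

|G| = 8 and 2 | 8, so subgroups of order 2 are possible by Lagrange.
The subgroups of order 2 are: {e, r^2}; {e, r^2s}; {e, r^3s}; {e, rs}; … (5 in all).
So G has 5 subgroups of order 2.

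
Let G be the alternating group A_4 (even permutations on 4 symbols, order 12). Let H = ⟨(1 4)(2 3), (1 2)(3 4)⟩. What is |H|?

4

|⟨(1 4)(2 3)⟩| = 2 and |⟨(1 2)(3 4)⟩| = 2, so |H| is a multiple of lcm(2, 2) = 2 and divides |G| = 12.
Closing under the operation: H = {e, (1 2)(3 4), (1 3)(2 4), (1 4)(2 3)}, so |H| = 4.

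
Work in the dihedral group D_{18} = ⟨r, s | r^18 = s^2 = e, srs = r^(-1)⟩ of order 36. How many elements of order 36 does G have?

No element of G has order 36 (even though 36 | 36).

0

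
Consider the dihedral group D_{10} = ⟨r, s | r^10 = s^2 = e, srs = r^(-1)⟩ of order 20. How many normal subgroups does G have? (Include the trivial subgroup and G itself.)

G has 22 subgroups. Checking conjugation-invariance by order — order 1: 1/1 normal; order 2: 1/11 normal; order 4: 0/5 normal; order 5: 1/1 normal; order 10: 3/3 normal; order 20: 1/1 normal.
Total normal subgroups: 7.

7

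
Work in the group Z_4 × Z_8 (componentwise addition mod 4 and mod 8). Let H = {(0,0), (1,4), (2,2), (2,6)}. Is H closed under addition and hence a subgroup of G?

No

(1,4) ∈ H but its inverse (3,4) ∉ H, so H is not a subgroup.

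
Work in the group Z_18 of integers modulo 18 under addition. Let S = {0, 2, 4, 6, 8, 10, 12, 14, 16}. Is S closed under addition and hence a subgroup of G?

Yes

|S| = 9 divides |G| = 18, consistent with Lagrange.
S contains the identity, every element's inverse is in S, and S is closed under +: it is a subgroup.
In fact S = ⟨2⟩.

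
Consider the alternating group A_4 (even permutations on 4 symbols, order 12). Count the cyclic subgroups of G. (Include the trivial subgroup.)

8

Each element a generates a cyclic subgroup ⟨a⟩; distinct elements may generate the same one (a cyclic group of order d has φ(d) generators).
Cyclic subgroups by order — order 1: 1; order 2: 3; order 3: 4.
Total: 8.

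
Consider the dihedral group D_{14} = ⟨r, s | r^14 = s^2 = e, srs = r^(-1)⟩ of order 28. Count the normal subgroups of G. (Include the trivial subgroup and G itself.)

G has 28 subgroups. Checking conjugation-invariance by order — order 1: 1/1 normal; order 2: 1/15 normal; order 4: 0/7 normal; order 7: 1/1 normal; order 14: 3/3 normal; order 28: 1/1 normal.
Total normal subgroups: 7.

7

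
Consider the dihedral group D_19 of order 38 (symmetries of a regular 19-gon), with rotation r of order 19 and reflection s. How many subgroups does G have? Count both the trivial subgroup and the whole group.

22

|G| = 38, so by Lagrange every subgroup order divides 38. Divisors: 1, 2, 19, 38.
Subgroups by order — order 1: 1; order 2: 19; order 19: 1; order 38: 1.
Total: 1 + 19 + 1 + 1 = 22.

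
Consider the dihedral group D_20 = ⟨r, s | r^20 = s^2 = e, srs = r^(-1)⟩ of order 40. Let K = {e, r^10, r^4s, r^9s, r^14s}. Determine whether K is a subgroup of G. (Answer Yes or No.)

No

Closure fails: r^10 · r^9s = r^19s ∉ K. So K is not a subgroup.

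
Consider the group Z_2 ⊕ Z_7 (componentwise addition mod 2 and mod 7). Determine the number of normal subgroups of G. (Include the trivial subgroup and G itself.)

4

G is abelian, so every subgroup is normal.
G has 4 subgroups in total, hence 4 normal subgroups.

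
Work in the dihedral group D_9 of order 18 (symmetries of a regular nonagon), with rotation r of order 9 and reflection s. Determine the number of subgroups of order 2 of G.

|G| = 18 and 2 | 18, so subgroups of order 2 are possible by Lagrange.
The subgroups of order 2 are: {e, r^2s}; {e, r^3s}; {e, r^4s}; {e, r^5s}; … (9 in all).
So G has 9 subgroups of order 2.

9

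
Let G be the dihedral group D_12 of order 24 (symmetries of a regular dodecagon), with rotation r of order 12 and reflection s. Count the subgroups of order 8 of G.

|G| = 24 and 8 | 24, so subgroups of order 8 are possible by Lagrange.
The subgroups of order 8 are: {e, r^3, r^6, r^9, rs, r^4s, r^7s, r^10s}; {e, r^3, r^6, r^9, r^2s, r^5s, r^8s, r^11s}; {e, r^3, r^6, r^9, s, r^3s, r^6s, r^9s}.
So G has 3 subgroups of order 8.

3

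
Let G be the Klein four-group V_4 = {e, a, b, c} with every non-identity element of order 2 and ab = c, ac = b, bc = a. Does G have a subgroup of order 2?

Yes

2 | 4. A subgroup of order 2 is {e, a}.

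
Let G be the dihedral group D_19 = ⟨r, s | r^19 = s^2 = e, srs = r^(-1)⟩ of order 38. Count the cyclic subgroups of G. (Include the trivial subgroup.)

Each element a generates a cyclic subgroup ⟨a⟩; distinct elements may generate the same one (a cyclic group of order d has φ(d) generators).
Cyclic subgroups by order — order 1: 1; order 2: 19; order 19: 1.
Total: 21.

21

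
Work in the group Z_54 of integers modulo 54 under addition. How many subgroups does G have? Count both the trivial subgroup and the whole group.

Subgroups of the cyclic group Z_54 correspond bijectively to divisors of 54.
Divisors of 54: 1, 2, 3, 6, 9, 18, 27, 54.
So Z_54 has 8 subgroups.

8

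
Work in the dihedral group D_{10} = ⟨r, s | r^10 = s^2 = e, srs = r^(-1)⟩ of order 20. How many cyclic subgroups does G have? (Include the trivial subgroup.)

A cyclic subgroup of order d is generated by each of its φ(d) elements of order d, so the cyclic subgroups of order d number (#elements of order d)/φ(d).
Cyclic subgroups by order — order 1: 1; order 2: 11; order 5: 1; order 10: 1.
Total: 14.

14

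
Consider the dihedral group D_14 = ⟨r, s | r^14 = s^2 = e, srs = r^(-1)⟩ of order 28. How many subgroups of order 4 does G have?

|G| = 28 and 4 | 28, so subgroups of order 4 are possible by Lagrange.
The subgroups of order 4 are: {e, r^7, r^3s, r^10s}; {e, r^7, r^4s, r^11s}; {e, r^7, r^5s, r^12s}; {e, r^7, r^6s, r^13s}; … (7 in all).
So G has 7 subgroups of order 4.

7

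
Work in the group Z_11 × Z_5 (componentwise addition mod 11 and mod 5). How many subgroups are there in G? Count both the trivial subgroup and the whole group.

|G| = 55, so by Lagrange every subgroup order divides 55. Divisors: 1, 5, 11, 55.
Subgroups by order — order 1: 1; order 5: 1; order 11: 1; order 55: 1.
Total: 1 + 1 + 1 + 1 = 4.

4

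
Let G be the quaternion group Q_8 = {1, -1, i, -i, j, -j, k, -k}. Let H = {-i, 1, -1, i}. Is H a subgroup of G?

Yes

|H| = 4 divides |G| = 8, consistent with Lagrange.
H contains the identity, every element's inverse is in H, and H is closed under ·: it is a subgroup.
In fact H = ⟨-i⟩.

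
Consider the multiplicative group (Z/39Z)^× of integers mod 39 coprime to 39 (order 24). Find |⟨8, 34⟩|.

|⟨8⟩| = 4 and |⟨34⟩| = 4, so |H| is a multiple of lcm(4, 4) = 4 and divides |G| = 24.
Closing under the operation: H = {1, 5, 8, 14, 25, 31, 34, 38}, so |H| = 8.

8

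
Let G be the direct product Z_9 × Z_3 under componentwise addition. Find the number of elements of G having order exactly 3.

8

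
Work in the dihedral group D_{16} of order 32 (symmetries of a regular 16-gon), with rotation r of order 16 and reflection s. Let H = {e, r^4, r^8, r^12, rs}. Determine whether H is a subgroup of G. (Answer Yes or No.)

No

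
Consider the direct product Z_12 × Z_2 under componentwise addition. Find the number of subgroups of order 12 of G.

3

|G| = 24 and 12 | 24, so subgroups of order 12 are possible by Lagrange.
The subgroups of order 12 are: {(0,0), (0,1), (2,0), (2,1), (4,0), (4,1), (6,0), (6,1), (8,0), (8,1), (10,0), (10,1)}; {(0,0), (1,0), (2,0), (3,0), (4,0), (5,0), (6,0), (7,0), (8,0), (9,0), (10,0), (11,0)}; {(0,0), (1,1), (2,0), (3,1), (4,0), (5,1), (6,0), (7,1), (8,0), (9,1), (10,0), (11,1)}.
So G has 3 subgroups of order 12.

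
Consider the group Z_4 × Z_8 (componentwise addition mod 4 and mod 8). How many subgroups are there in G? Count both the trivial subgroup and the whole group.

22

|G| = 32, so by Lagrange every subgroup order divides 32. Divisors: 1, 2, 4, 8, 16, 32.
Subgroups by order — order 1: 1; order 2: 3; order 4: 7; order 8: 7; order 16: 3; order 32: 1.
Total: 1 + 3 + 7 + 7 + 3 + 1 = 22.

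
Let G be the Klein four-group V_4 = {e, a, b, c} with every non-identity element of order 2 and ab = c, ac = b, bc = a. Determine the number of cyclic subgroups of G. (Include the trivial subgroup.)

Each element a generates a cyclic subgroup ⟨a⟩; distinct elements may generate the same one (a cyclic group of order d has φ(d) generators).
Cyclic subgroups by order — order 1: 1; order 2: 3.
Total: 4.

4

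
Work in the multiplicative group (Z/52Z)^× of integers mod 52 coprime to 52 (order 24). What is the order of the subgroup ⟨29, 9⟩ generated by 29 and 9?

|⟨29⟩| = 3 and |⟨9⟩| = 3, so |H| is a multiple of lcm(3, 3) = 3 and divides |G| = 24.
Closing under the operation: H = {1, 9, 29}, so |H| = 3.

3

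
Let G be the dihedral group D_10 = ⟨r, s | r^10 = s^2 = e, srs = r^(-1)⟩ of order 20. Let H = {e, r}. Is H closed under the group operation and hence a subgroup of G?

No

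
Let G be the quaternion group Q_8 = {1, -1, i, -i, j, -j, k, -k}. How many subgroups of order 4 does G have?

3

|G| = 8 and 4 | 8, so subgroups of order 4 are possible by Lagrange.
The subgroups of order 4 are: {1, -1, i, -i}; {1, -1, j, -j}; {1, -1, k, -k}.
So G has 3 subgroups of order 4.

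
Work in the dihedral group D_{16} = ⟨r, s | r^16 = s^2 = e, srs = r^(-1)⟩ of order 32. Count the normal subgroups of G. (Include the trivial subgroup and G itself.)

8

G has 36 subgroups. Checking conjugation-invariance by order — order 1: 1/1 normal; order 2: 1/17 normal; order 4: 1/9 normal; order 8: 1/5 normal; order 16: 3/3 normal; order 32: 1/1 normal.
Total normal subgroups: 8.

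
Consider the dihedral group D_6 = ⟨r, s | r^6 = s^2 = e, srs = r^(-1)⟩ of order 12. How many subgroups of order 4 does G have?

3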